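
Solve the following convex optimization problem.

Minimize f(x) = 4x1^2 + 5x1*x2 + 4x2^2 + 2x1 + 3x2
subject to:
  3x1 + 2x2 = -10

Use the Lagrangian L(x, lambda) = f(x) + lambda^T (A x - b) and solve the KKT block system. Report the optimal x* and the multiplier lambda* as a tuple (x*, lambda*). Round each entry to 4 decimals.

Form the Lagrangian:
  L(x, lambda) = (1/2) x^T Q x + c^T x + lambda^T (A x - b)
Stationarity (grad_x L = 0): Q x + c + A^T lambda = 0.
Primal feasibility: A x = b.

This gives the KKT block system:
  [ Q   A^T ] [ x     ]   [-c ]
  [ A    0  ] [ lambda ] = [ b ]

Solving the linear system:
  x*      = (-2.9545, -0.5682)
  lambda* = (8.1591)
  f(x*)   = 36.9886

x* = (-2.9545, -0.5682), lambda* = (8.1591)


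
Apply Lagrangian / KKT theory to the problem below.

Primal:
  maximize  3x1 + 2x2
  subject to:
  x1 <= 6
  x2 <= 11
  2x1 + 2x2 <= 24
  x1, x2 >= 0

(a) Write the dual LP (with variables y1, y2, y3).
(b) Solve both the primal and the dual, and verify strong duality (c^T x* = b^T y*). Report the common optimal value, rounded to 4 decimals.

The standard primal-dual pair for 'max c^T x s.t. A x <= b, x >= 0' is:
  Dual:  min b^T y  s.t.  A^T y >= c,  y >= 0.

So the dual LP is:
  minimize  6y1 + 11y2 + 24y3
  subject to:
    y1 + 2y3 >= 3
    y2 + 2y3 >= 2
    y1, y2, y3 >= 0

Solving the primal: x* = (6, 6).
  primal value c^T x* = 30.
Solving the dual: y* = (1, 0, 1).
  dual value b^T y* = 30.
Strong duality: c^T x* = b^T y*. Confirmed.

30


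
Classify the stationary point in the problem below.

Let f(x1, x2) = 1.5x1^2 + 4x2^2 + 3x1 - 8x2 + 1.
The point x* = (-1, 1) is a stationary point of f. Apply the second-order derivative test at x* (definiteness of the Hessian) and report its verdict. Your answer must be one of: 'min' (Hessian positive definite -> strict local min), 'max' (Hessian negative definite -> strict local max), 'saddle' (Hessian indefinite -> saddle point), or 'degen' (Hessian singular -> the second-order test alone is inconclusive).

Compute the Hessian H = grad^2 f:
  H = [[3, 0], [0, 8]]
Verify stationarity: grad f(x*) = H x* + g = (0, 0).
Eigenvalues of H: 3, 8.
Both eigenvalues > 0, so H is positive definite -> x* is a strict local min.

min


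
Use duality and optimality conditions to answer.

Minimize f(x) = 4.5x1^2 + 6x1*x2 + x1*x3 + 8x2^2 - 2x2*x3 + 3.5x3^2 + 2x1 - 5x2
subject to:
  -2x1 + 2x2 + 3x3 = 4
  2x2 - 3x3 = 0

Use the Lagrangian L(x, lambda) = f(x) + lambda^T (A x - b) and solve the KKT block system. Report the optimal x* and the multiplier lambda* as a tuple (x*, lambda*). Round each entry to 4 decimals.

Form the Lagrangian:
  L(x, lambda) = (1/2) x^T Q x + c^T x + lambda^T (A x - b)
Stationarity (grad_x L = 0): Q x + c + A^T lambda = 0.
Primal feasibility: A x = b.

This gives the KKT block system:
  [ Q   A^T ] [ x     ]   [-c ]
  [ A    0  ] [ lambda ] = [ b ]

Solving the linear system:
  x*      = (-0.7275, 0.6362, 0.4242)
  lambda* = (-0.1531, 0.1699)
  f(x*)   = -2.0119

x* = (-0.7275, 0.6362, 0.4242), lambda* = (-0.1531, 0.1699)


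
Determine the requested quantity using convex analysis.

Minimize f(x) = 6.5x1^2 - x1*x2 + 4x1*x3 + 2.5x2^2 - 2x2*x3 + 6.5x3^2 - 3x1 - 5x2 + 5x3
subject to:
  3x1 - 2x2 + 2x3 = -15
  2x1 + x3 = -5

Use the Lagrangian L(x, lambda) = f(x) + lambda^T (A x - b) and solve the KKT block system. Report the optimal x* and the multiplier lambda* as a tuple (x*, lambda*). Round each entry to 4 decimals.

Form the Lagrangian:
  L(x, lambda) = (1/2) x^T Q x + c^T x + lambda^T (A x - b)
Stationarity (grad_x L = 0): Q x + c + A^T lambda = 0.
Primal feasibility: A x = b.

This gives the KKT block system:
  [ Q   A^T ] [ x     ]   [-c ]
  [ A    0  ] [ lambda ] = [ b ]

Solving the linear system:
  x*      = (-2.0265, 3.5132, -0.9471)
  lambda* = (8.2434, 5.9577)
  f(x*)   = 68.6085

x* = (-2.0265, 3.5132, -0.9471), lambda* = (8.2434, 5.9577)


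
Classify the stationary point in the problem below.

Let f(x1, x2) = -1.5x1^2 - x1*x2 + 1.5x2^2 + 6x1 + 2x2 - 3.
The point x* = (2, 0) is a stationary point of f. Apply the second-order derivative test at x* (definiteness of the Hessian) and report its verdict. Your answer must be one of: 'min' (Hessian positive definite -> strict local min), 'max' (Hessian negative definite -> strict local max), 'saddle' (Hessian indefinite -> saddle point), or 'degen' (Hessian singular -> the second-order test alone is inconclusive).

Compute the Hessian H = grad^2 f:
  H = [[-3, -1], [-1, 3]]
Verify stationarity: grad f(x*) = H x* + g = (0, 0).
Eigenvalues of H: -3.1623, 3.1623.
Eigenvalues have mixed signs, so H is indefinite -> x* is a saddle point.

saddle


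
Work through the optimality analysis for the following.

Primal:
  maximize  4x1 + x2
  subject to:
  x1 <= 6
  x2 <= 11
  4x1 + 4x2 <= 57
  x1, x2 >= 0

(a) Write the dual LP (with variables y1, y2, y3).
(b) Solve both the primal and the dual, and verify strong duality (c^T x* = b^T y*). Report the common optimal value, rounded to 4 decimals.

The standard primal-dual pair for 'max c^T x s.t. A x <= b, x >= 0' is:
  Dual:  min b^T y  s.t.  A^T y >= c,  y >= 0.

So the dual LP is:
  minimize  6y1 + 11y2 + 57y3
  subject to:
    y1 + 4y3 >= 4
    y2 + 4y3 >= 1
    y1, y2, y3 >= 0

Solving the primal: x* = (6, 8.25).
  primal value c^T x* = 32.25.
Solving the dual: y* = (3, 0, 0.25).
  dual value b^T y* = 32.25.
Strong duality: c^T x* = b^T y*. Confirmed.

32.25


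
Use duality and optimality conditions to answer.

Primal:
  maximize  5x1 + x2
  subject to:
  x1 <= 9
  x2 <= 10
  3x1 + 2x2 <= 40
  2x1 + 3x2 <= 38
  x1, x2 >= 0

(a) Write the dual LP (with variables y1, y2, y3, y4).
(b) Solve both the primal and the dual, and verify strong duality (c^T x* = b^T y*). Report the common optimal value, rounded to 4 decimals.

The standard primal-dual pair for 'max c^T x s.t. A x <= b, x >= 0' is:
  Dual:  min b^T y  s.t.  A^T y >= c,  y >= 0.

So the dual LP is:
  minimize  9y1 + 10y2 + 40y3 + 38y4
  subject to:
    y1 + 3y3 + 2y4 >= 5
    y2 + 2y3 + 3y4 >= 1
    y1, y2, y3, y4 >= 0

Solving the primal: x* = (9, 6.5).
  primal value c^T x* = 51.5.
Solving the dual: y* = (3.5, 0, 0.5, 0).
  dual value b^T y* = 51.5.
Strong duality: c^T x* = b^T y*. Confirmed.

51.5


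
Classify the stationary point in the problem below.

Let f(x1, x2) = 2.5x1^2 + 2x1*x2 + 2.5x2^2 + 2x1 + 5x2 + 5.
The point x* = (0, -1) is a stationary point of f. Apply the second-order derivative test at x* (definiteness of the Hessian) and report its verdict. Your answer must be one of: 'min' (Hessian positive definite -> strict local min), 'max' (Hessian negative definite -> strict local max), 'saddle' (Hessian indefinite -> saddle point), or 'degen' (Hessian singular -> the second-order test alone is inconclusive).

Compute the Hessian H = grad^2 f:
  H = [[5, 2], [2, 5]]
Verify stationarity: grad f(x*) = H x* + g = (0, 0).
Eigenvalues of H: 3, 7.
Both eigenvalues > 0, so H is positive definite -> x* is a strict local min.

min


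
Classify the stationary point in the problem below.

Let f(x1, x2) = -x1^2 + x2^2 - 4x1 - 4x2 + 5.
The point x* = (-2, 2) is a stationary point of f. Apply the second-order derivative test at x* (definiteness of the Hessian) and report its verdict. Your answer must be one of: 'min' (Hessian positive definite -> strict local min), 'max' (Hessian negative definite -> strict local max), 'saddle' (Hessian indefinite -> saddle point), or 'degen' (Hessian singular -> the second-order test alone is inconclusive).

Compute the Hessian H = grad^2 f:
  H = [[-2, 0], [0, 2]]
Verify stationarity: grad f(x*) = H x* + g = (0, 0).
Eigenvalues of H: -2, 2.
Eigenvalues have mixed signs, so H is indefinite -> x* is a saddle point.

saddle


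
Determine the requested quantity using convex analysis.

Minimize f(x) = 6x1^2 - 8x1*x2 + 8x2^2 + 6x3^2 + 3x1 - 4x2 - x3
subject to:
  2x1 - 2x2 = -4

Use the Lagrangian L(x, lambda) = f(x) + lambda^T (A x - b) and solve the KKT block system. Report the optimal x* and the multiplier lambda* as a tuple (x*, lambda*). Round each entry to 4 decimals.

Form the Lagrangian:
  L(x, lambda) = (1/2) x^T Q x + c^T x + lambda^T (A x - b)
Stationarity (grad_x L = 0): Q x + c + A^T lambda = 0.
Primal feasibility: A x = b.

This gives the KKT block system:
  [ Q   A^T ] [ x     ]   [-c ]
  [ A    0  ] [ lambda ] = [ b ]

Solving the linear system:
  x*      = (-1.25, 0.75, 0.0833)
  lambda* = (9)
  f(x*)   = 14.5833

x* = (-1.25, 0.75, 0.0833), lambda* = (9)


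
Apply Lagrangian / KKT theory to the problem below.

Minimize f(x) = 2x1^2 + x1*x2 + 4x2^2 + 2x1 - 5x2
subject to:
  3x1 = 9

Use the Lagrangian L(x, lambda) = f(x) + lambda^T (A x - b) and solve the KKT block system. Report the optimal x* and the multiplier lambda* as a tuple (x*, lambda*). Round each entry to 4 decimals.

Form the Lagrangian:
  L(x, lambda) = (1/2) x^T Q x + c^T x + lambda^T (A x - b)
Stationarity (grad_x L = 0): Q x + c + A^T lambda = 0.
Primal feasibility: A x = b.

This gives the KKT block system:
  [ Q   A^T ] [ x     ]   [-c ]
  [ A    0  ] [ lambda ] = [ b ]

Solving the linear system:
  x*      = (3, 0.25)
  lambda* = (-4.75)
  f(x*)   = 23.75

x* = (3, 0.25), lambda* = (-4.75)


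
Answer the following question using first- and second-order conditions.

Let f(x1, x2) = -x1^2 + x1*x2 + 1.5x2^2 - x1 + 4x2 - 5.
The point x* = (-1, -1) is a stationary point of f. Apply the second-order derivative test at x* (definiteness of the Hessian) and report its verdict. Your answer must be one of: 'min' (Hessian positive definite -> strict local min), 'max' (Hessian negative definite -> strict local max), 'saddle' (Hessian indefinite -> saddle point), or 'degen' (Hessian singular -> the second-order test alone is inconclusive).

Compute the Hessian H = grad^2 f:
  H = [[-2, 1], [1, 3]]
Verify stationarity: grad f(x*) = H x* + g = (0, 0).
Eigenvalues of H: -2.1926, 3.1926.
Eigenvalues have mixed signs, so H is indefinite -> x* is a saddle point.

saddle


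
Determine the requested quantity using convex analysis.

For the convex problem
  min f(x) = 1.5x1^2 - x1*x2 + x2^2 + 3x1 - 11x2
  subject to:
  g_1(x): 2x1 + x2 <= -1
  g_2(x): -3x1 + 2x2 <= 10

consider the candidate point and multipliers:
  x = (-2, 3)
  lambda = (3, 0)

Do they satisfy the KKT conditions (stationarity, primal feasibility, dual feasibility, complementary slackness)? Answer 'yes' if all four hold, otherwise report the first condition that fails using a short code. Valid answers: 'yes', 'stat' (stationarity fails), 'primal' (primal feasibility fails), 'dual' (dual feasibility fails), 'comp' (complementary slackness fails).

Gradient of f: grad f(x) = Q x + c = (-6, -3)
Constraint values g_i(x) = a_i^T x - b_i:
  g_1((-2, 3)) = 0
  g_2((-2, 3)) = 2
Stationarity residual: grad f(x) + sum_i lambda_i a_i = (0, 0)
  -> stationarity OK
Primal feasibility (all g_i <= 0): FAILS
Dual feasibility (all lambda_i >= 0): OK
Complementary slackness (lambda_i * g_i(x) = 0 for all i): OK

Verdict: the first failing condition is primal_feasibility -> primal.

primal


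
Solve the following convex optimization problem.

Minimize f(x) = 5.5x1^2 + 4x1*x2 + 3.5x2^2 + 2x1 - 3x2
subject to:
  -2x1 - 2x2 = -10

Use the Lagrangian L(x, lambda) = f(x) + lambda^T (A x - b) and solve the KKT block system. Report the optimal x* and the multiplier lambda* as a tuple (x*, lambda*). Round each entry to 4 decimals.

Form the Lagrangian:
  L(x, lambda) = (1/2) x^T Q x + c^T x + lambda^T (A x - b)
Stationarity (grad_x L = 0): Q x + c + A^T lambda = 0.
Primal feasibility: A x = b.

This gives the KKT block system:
  [ Q   A^T ] [ x     ]   [-c ]
  [ A    0  ] [ lambda ] = [ b ]

Solving the linear system:
  x*      = (1, 4)
  lambda* = (14.5)
  f(x*)   = 67.5

x* = (1, 4), lambda* = (14.5)


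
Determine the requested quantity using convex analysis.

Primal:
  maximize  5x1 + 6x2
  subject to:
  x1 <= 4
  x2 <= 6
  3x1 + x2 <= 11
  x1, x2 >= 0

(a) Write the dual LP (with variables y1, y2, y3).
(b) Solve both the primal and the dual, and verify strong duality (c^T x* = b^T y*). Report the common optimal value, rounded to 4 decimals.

The standard primal-dual pair for 'max c^T x s.t. A x <= b, x >= 0' is:
  Dual:  min b^T y  s.t.  A^T y >= c,  y >= 0.

So the dual LP is:
  minimize  4y1 + 6y2 + 11y3
  subject to:
    y1 + 3y3 >= 5
    y2 + y3 >= 6
    y1, y2, y3 >= 0

Solving the primal: x* = (1.6667, 6).
  primal value c^T x* = 44.3333.
Solving the dual: y* = (0, 4.3333, 1.6667).
  dual value b^T y* = 44.3333.
Strong duality: c^T x* = b^T y*. Confirmed.

44.3333


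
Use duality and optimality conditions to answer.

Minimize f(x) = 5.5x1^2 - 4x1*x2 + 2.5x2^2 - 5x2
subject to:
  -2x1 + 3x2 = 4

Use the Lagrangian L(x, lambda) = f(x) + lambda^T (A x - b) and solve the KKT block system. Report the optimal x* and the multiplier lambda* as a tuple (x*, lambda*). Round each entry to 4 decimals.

Form the Lagrangian:
  L(x, lambda) = (1/2) x^T Q x + c^T x + lambda^T (A x - b)
Stationarity (grad_x L = 0): Q x + c + A^T lambda = 0.
Primal feasibility: A x = b.

This gives the KKT block system:
  [ Q   A^T ] [ x     ]   [-c ]
  [ A    0  ] [ lambda ] = [ b ]

Solving the linear system:
  x*      = (0.5352, 1.6901)
  lambda* = (-0.4366)
  f(x*)   = -3.3521

x* = (0.5352, 1.6901), lambda* = (-0.4366)


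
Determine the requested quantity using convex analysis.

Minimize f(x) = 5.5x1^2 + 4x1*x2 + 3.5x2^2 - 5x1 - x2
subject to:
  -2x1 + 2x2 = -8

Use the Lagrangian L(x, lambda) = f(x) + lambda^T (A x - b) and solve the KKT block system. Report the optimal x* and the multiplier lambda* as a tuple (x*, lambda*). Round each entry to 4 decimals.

Form the Lagrangian:
  L(x, lambda) = (1/2) x^T Q x + c^T x + lambda^T (A x - b)
Stationarity (grad_x L = 0): Q x + c + A^T lambda = 0.
Primal feasibility: A x = b.

This gives the KKT block system:
  [ Q   A^T ] [ x     ]   [-c ]
  [ A    0  ] [ lambda ] = [ b ]

Solving the linear system:
  x*      = (1.9231, -2.0769)
  lambda* = (3.9231)
  f(x*)   = 11.9231

x* = (1.9231, -2.0769), lambda* = (3.9231)


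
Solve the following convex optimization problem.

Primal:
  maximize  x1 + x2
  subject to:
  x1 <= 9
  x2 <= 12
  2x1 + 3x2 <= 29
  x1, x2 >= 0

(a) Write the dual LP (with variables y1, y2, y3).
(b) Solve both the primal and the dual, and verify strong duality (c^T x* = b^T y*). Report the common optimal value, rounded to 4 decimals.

The standard primal-dual pair for 'max c^T x s.t. A x <= b, x >= 0' is:
  Dual:  min b^T y  s.t.  A^T y >= c,  y >= 0.

So the dual LP is:
  minimize  9y1 + 12y2 + 29y3
  subject to:
    y1 + 2y3 >= 1
    y2 + 3y3 >= 1
    y1, y2, y3 >= 0

Solving the primal: x* = (9, 3.6667).
  primal value c^T x* = 12.6667.
Solving the dual: y* = (0.3333, 0, 0.3333).
  dual value b^T y* = 12.6667.
Strong duality: c^T x* = b^T y*. Confirmed.

12.6667


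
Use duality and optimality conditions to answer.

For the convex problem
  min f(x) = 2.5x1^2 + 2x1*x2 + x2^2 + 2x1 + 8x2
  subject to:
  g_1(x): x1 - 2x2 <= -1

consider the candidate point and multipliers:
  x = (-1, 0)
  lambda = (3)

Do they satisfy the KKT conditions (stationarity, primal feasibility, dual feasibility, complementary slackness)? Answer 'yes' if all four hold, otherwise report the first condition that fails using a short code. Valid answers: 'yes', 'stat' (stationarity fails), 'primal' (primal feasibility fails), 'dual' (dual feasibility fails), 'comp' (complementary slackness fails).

Gradient of f: grad f(x) = Q x + c = (-3, 6)
Constraint values g_i(x) = a_i^T x - b_i:
  g_1((-1, 0)) = 0
Stationarity residual: grad f(x) + sum_i lambda_i a_i = (0, 0)
  -> stationarity OK
Primal feasibility (all g_i <= 0): OK
Dual feasibility (all lambda_i >= 0): OK
Complementary slackness (lambda_i * g_i(x) = 0 for all i): OK

Verdict: yes, KKT holds.

yes


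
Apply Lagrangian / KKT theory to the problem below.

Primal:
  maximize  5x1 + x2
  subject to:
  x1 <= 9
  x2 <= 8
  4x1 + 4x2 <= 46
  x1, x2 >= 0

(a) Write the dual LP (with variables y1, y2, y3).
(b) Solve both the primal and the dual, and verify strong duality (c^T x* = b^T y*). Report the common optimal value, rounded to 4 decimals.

The standard primal-dual pair for 'max c^T x s.t. A x <= b, x >= 0' is:
  Dual:  min b^T y  s.t.  A^T y >= c,  y >= 0.

So the dual LP is:
  minimize  9y1 + 8y2 + 46y3
  subject to:
    y1 + 4y3 >= 5
    y2 + 4y3 >= 1
    y1, y2, y3 >= 0

Solving the primal: x* = (9, 2.5).
  primal value c^T x* = 47.5.
Solving the dual: y* = (4, 0, 0.25).
  dual value b^T y* = 47.5.
Strong duality: c^T x* = b^T y*. Confirmed.

47.5


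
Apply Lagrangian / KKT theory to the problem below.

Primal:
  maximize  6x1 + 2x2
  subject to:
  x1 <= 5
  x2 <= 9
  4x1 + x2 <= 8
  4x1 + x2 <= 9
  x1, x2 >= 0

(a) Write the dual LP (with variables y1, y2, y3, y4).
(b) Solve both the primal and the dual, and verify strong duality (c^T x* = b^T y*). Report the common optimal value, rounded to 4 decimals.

The standard primal-dual pair for 'max c^T x s.t. A x <= b, x >= 0' is:
  Dual:  min b^T y  s.t.  A^T y >= c,  y >= 0.

So the dual LP is:
  minimize  5y1 + 9y2 + 8y3 + 9y4
  subject to:
    y1 + 4y3 + 4y4 >= 6
    y2 + y3 + y4 >= 2
    y1, y2, y3, y4 >= 0

Solving the primal: x* = (0, 8).
  primal value c^T x* = 16.
Solving the dual: y* = (0, 0, 2, 0).
  dual value b^T y* = 16.
Strong duality: c^T x* = b^T y*. Confirmed.

16


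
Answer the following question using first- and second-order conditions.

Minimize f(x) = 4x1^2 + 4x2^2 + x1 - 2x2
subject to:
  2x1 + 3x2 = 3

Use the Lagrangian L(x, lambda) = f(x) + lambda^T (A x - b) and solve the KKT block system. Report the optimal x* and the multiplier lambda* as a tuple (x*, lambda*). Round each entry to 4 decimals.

Form the Lagrangian:
  L(x, lambda) = (1/2) x^T Q x + c^T x + lambda^T (A x - b)
Stationarity (grad_x L = 0): Q x + c + A^T lambda = 0.
Primal feasibility: A x = b.

This gives the KKT block system:
  [ Q   A^T ] [ x     ]   [-c ]
  [ A    0  ] [ lambda ] = [ b ]

Solving the linear system:
  x*      = (0.2596, 0.8269)
  lambda* = (-1.5385)
  f(x*)   = 1.6106

x* = (0.2596, 0.8269), lambda* = (-1.5385)


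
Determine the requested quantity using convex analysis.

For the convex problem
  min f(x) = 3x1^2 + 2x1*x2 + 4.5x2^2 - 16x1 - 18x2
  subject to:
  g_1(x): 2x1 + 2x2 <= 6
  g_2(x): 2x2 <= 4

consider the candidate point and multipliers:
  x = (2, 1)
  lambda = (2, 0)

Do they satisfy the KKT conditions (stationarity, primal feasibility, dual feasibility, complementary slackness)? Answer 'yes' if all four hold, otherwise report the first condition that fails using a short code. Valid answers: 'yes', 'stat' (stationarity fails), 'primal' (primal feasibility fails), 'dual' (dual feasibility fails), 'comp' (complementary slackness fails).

Gradient of f: grad f(x) = Q x + c = (-2, -5)
Constraint values g_i(x) = a_i^T x - b_i:
  g_1((2, 1)) = 0
  g_2((2, 1)) = -2
Stationarity residual: grad f(x) + sum_i lambda_i a_i = (2, -1)
  -> stationarity FAILS
Primal feasibility (all g_i <= 0): OK
Dual feasibility (all lambda_i >= 0): OK
Complementary slackness (lambda_i * g_i(x) = 0 for all i): OK

Verdict: the first failing condition is stationarity -> stat.

stat


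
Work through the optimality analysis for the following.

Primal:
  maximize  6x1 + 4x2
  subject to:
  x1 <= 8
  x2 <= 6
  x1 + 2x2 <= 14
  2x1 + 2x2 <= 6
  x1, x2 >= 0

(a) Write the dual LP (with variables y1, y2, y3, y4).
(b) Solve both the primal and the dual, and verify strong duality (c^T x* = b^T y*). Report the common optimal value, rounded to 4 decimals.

The standard primal-dual pair for 'max c^T x s.t. A x <= b, x >= 0' is:
  Dual:  min b^T y  s.t.  A^T y >= c,  y >= 0.

So the dual LP is:
  minimize  8y1 + 6y2 + 14y3 + 6y4
  subject to:
    y1 + y3 + 2y4 >= 6
    y2 + 2y3 + 2y4 >= 4
    y1, y2, y3, y4 >= 0

Solving the primal: x* = (3, 0).
  primal value c^T x* = 18.
Solving the dual: y* = (0, 0, 0, 3).
  dual value b^T y* = 18.
Strong duality: c^T x* = b^T y*. Confirmed.

18


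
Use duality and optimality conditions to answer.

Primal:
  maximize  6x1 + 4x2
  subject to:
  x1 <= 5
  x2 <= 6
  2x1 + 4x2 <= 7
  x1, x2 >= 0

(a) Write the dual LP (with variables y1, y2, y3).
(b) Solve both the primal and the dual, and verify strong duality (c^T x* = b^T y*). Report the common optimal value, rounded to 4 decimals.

The standard primal-dual pair for 'max c^T x s.t. A x <= b, x >= 0' is:
  Dual:  min b^T y  s.t.  A^T y >= c,  y >= 0.

So the dual LP is:
  minimize  5y1 + 6y2 + 7y3
  subject to:
    y1 + 2y3 >= 6
    y2 + 4y3 >= 4
    y1, y2, y3 >= 0

Solving the primal: x* = (3.5, 0).
  primal value c^T x* = 21.
Solving the dual: y* = (0, 0, 3).
  dual value b^T y* = 21.
Strong duality: c^T x* = b^T y*. Confirmed.

21


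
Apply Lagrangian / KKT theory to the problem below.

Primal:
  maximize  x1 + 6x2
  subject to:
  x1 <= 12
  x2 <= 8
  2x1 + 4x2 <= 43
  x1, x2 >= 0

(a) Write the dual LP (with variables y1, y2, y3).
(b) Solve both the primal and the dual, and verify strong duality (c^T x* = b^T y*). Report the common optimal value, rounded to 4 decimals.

The standard primal-dual pair for 'max c^T x s.t. A x <= b, x >= 0' is:
  Dual:  min b^T y  s.t.  A^T y >= c,  y >= 0.

So the dual LP is:
  minimize  12y1 + 8y2 + 43y3
  subject to:
    y1 + 2y3 >= 1
    y2 + 4y3 >= 6
    y1, y2, y3 >= 0

Solving the primal: x* = (5.5, 8).
  primal value c^T x* = 53.5.
Solving the dual: y* = (0, 4, 0.5).
  dual value b^T y* = 53.5.
Strong duality: c^T x* = b^T y*. Confirmed.

53.5


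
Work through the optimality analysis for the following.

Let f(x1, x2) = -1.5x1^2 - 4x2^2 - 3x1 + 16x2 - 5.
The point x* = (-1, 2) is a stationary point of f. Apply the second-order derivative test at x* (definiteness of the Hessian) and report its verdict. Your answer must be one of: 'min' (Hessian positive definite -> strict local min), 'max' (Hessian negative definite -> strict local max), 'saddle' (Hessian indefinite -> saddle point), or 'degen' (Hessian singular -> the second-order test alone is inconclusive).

Compute the Hessian H = grad^2 f:
  H = [[-3, 0], [0, -8]]
Verify stationarity: grad f(x*) = H x* + g = (0, 0).
Eigenvalues of H: -8, -3.
Both eigenvalues < 0, so H is negative definite -> x* is a strict local max.

max


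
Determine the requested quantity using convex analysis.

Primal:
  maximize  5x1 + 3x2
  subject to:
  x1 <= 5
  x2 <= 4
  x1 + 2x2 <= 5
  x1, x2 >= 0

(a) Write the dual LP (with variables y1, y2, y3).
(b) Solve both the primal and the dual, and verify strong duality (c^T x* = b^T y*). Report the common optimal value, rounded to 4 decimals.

The standard primal-dual pair for 'max c^T x s.t. A x <= b, x >= 0' is:
  Dual:  min b^T y  s.t.  A^T y >= c,  y >= 0.

So the dual LP is:
  minimize  5y1 + 4y2 + 5y3
  subject to:
    y1 + y3 >= 5
    y2 + 2y3 >= 3
    y1, y2, y3 >= 0

Solving the primal: x* = (5, 0).
  primal value c^T x* = 25.
Solving the dual: y* = (3.5, 0, 1.5).
  dual value b^T y* = 25.
Strong duality: c^T x* = b^T y*. Confirmed.

25


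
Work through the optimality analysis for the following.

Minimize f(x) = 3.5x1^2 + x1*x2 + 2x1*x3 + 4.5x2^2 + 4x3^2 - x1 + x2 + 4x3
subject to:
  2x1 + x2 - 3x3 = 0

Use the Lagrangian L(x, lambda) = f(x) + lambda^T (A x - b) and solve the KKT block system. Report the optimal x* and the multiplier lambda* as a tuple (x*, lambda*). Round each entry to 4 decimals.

Form the Lagrangian:
  L(x, lambda) = (1/2) x^T Q x + c^T x + lambda^T (A x - b)
Stationarity (grad_x L = 0): Q x + c + A^T lambda = 0.
Primal feasibility: A x = b.

This gives the KKT block system:
  [ Q   A^T ] [ x     ]   [-c ]
  [ A    0  ] [ lambda ] = [ b ]

Solving the linear system:
  x*      = (-0.071, -0.2112, -0.1178)
  lambda* = (0.972)
  f(x*)   = -0.3056

x* = (-0.071, -0.2112, -0.1178), lambda* = (0.972)


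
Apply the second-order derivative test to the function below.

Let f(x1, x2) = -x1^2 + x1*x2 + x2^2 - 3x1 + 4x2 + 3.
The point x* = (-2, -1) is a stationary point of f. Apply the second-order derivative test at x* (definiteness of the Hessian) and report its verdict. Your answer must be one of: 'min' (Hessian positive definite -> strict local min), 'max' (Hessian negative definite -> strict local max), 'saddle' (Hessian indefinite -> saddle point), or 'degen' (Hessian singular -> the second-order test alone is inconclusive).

Compute the Hessian H = grad^2 f:
  H = [[-2, 1], [1, 2]]
Verify stationarity: grad f(x*) = H x* + g = (0, 0).
Eigenvalues of H: -2.2361, 2.2361.
Eigenvalues have mixed signs, so H is indefinite -> x* is a saddle point.

saddle


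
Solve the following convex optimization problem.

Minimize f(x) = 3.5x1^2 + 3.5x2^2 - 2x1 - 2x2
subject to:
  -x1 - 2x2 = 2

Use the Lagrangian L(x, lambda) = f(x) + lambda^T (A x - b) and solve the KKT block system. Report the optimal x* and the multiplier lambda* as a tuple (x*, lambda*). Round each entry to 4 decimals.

Form the Lagrangian:
  L(x, lambda) = (1/2) x^T Q x + c^T x + lambda^T (A x - b)
Stationarity (grad_x L = 0): Q x + c + A^T lambda = 0.
Primal feasibility: A x = b.

This gives the KKT block system:
  [ Q   A^T ] [ x     ]   [-c ]
  [ A    0  ] [ lambda ] = [ b ]

Solving the linear system:
  x*      = (-0.2857, -0.8571)
  lambda* = (-4)
  f(x*)   = 5.1429

x* = (-0.2857, -0.8571), lambda* = (-4)


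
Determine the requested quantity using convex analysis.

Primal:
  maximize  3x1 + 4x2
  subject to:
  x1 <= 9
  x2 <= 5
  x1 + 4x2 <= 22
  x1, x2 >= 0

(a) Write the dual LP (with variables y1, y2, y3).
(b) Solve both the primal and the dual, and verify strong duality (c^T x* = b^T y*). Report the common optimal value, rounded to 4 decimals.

The standard primal-dual pair for 'max c^T x s.t. A x <= b, x >= 0' is:
  Dual:  min b^T y  s.t.  A^T y >= c,  y >= 0.

So the dual LP is:
  minimize  9y1 + 5y2 + 22y3
  subject to:
    y1 + y3 >= 3
    y2 + 4y3 >= 4
    y1, y2, y3 >= 0

Solving the primal: x* = (9, 3.25).
  primal value c^T x* = 40.
Solving the dual: y* = (2, 0, 1).
  dual value b^T y* = 40.
Strong duality: c^T x* = b^T y*. Confirmed.

40


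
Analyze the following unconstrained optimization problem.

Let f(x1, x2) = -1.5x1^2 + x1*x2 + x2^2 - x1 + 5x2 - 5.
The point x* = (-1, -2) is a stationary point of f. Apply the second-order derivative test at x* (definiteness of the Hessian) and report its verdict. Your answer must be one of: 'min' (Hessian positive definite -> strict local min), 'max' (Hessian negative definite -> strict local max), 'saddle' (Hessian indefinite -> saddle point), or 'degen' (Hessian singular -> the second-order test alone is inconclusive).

Compute the Hessian H = grad^2 f:
  H = [[-3, 1], [1, 2]]
Verify stationarity: grad f(x*) = H x* + g = (0, 0).
Eigenvalues of H: -3.1926, 2.1926.
Eigenvalues have mixed signs, so H is indefinite -> x* is a saddle point.

saddle


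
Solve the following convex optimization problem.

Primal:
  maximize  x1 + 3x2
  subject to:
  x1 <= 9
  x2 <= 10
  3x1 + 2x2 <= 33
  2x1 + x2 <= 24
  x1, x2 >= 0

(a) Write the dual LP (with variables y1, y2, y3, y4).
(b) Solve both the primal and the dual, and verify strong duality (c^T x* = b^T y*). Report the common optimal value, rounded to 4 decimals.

The standard primal-dual pair for 'max c^T x s.t. A x <= b, x >= 0' is:
  Dual:  min b^T y  s.t.  A^T y >= c,  y >= 0.

So the dual LP is:
  minimize  9y1 + 10y2 + 33y3 + 24y4
  subject to:
    y1 + 3y3 + 2y4 >= 1
    y2 + 2y3 + y4 >= 3
    y1, y2, y3, y4 >= 0

Solving the primal: x* = (4.3333, 10).
  primal value c^T x* = 34.3333.
Solving the dual: y* = (0, 2.3333, 0.3333, 0).
  dual value b^T y* = 34.3333.
Strong duality: c^T x* = b^T y*. Confirmed.

34.3333


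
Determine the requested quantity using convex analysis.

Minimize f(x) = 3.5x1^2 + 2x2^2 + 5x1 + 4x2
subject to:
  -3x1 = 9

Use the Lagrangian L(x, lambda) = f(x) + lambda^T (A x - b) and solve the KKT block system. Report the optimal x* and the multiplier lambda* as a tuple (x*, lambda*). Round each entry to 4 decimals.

Form the Lagrangian:
  L(x, lambda) = (1/2) x^T Q x + c^T x + lambda^T (A x - b)
Stationarity (grad_x L = 0): Q x + c + A^T lambda = 0.
Primal feasibility: A x = b.

This gives the KKT block system:
  [ Q   A^T ] [ x     ]   [-c ]
  [ A    0  ] [ lambda ] = [ b ]

Solving the linear system:
  x*      = (-3, -1)
  lambda* = (-5.3333)
  f(x*)   = 14.5

x* = (-3, -1), lambda* = (-5.3333)


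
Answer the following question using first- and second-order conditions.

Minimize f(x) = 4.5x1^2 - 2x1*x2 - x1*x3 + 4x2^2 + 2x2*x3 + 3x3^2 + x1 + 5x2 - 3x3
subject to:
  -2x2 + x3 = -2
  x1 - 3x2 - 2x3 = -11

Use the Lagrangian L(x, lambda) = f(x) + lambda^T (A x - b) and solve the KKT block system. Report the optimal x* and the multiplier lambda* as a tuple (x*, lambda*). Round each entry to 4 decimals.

Form the Lagrangian:
  L(x, lambda) = (1/2) x^T Q x + c^T x + lambda^T (A x - b)
Stationarity (grad_x L = 0): Q x + c + A^T lambda = 0.
Primal feasibility: A x = b.

This gives the KKT block system:
  [ Q   A^T ] [ x     ]   [-c ]
  [ A    0  ] [ lambda ] = [ b ]

Solving the linear system:
  x*      = (-0.2918, 2.1012, 2.2024)
  lambda* = (1.3529, 8.0306)
  f(x*)   = 47.3247

x* = (-0.2918, 2.1012, 2.2024), lambda* = (1.3529, 8.0306)


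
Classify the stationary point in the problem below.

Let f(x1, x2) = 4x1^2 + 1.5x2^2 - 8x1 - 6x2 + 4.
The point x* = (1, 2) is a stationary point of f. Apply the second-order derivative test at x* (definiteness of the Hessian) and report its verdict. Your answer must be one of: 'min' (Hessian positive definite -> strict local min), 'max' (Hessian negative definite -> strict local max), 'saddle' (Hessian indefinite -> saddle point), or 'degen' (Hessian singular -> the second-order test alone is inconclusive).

Compute the Hessian H = grad^2 f:
  H = [[8, 0], [0, 3]]
Verify stationarity: grad f(x*) = H x* + g = (0, 0).
Eigenvalues of H: 3, 8.
Both eigenvalues > 0, so H is positive definite -> x* is a strict local min.

min


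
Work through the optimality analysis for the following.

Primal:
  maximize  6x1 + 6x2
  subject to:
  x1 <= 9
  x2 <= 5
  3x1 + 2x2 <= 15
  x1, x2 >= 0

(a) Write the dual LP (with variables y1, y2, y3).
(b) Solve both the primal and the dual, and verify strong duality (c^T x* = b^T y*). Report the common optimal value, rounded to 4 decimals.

The standard primal-dual pair for 'max c^T x s.t. A x <= b, x >= 0' is:
  Dual:  min b^T y  s.t.  A^T y >= c,  y >= 0.

So the dual LP is:
  minimize  9y1 + 5y2 + 15y3
  subject to:
    y1 + 3y3 >= 6
    y2 + 2y3 >= 6
    y1, y2, y3 >= 0

Solving the primal: x* = (1.6667, 5).
  primal value c^T x* = 40.
Solving the dual: y* = (0, 2, 2).
  dual value b^T y* = 40.
Strong duality: c^T x* = b^T y*. Confirmed.

40


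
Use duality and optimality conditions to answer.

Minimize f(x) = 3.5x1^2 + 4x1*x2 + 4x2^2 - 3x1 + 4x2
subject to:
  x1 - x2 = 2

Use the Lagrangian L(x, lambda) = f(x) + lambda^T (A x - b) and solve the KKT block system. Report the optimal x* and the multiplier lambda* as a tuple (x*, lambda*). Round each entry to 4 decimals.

Form the Lagrangian:
  L(x, lambda) = (1/2) x^T Q x + c^T x + lambda^T (A x - b)
Stationarity (grad_x L = 0): Q x + c + A^T lambda = 0.
Primal feasibility: A x = b.

This gives the KKT block system:
  [ Q   A^T ] [ x     ]   [-c ]
  [ A    0  ] [ lambda ] = [ b ]

Solving the linear system:
  x*      = (1, -1)
  lambda* = (0)
  f(x*)   = -3.5

x* = (1, -1), lambda* = (0)


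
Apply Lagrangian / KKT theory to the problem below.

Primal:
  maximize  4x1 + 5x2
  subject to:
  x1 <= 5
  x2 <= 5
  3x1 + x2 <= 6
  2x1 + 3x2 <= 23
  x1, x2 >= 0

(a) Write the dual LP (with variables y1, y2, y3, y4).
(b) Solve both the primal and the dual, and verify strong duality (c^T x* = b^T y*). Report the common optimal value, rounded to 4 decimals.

The standard primal-dual pair for 'max c^T x s.t. A x <= b, x >= 0' is:
  Dual:  min b^T y  s.t.  A^T y >= c,  y >= 0.

So the dual LP is:
  minimize  5y1 + 5y2 + 6y3 + 23y4
  subject to:
    y1 + 3y3 + 2y4 >= 4
    y2 + y3 + 3y4 >= 5
    y1, y2, y3, y4 >= 0

Solving the primal: x* = (0.3333, 5).
  primal value c^T x* = 26.3333.
Solving the dual: y* = (0, 3.6667, 1.3333, 0).
  dual value b^T y* = 26.3333.
Strong duality: c^T x* = b^T y*. Confirmed.

26.3333


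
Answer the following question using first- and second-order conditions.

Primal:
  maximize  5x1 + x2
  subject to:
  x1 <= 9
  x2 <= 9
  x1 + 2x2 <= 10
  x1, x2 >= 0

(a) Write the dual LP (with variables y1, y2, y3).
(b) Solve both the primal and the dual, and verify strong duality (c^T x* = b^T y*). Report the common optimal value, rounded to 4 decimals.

The standard primal-dual pair for 'max c^T x s.t. A x <= b, x >= 0' is:
  Dual:  min b^T y  s.t.  A^T y >= c,  y >= 0.

So the dual LP is:
  minimize  9y1 + 9y2 + 10y3
  subject to:
    y1 + y3 >= 5
    y2 + 2y3 >= 1
    y1, y2, y3 >= 0

Solving the primal: x* = (9, 0.5).
  primal value c^T x* = 45.5.
Solving the dual: y* = (4.5, 0, 0.5).
  dual value b^T y* = 45.5.
Strong duality: c^T x* = b^T y*. Confirmed.

45.5


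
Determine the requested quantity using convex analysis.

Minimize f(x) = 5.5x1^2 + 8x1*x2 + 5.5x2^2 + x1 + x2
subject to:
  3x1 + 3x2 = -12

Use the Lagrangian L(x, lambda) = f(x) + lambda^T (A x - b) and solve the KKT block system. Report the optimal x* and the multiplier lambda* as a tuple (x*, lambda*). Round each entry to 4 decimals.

Form the Lagrangian:
  L(x, lambda) = (1/2) x^T Q x + c^T x + lambda^T (A x - b)
Stationarity (grad_x L = 0): Q x + c + A^T lambda = 0.
Primal feasibility: A x = b.

This gives the KKT block system:
  [ Q   A^T ] [ x     ]   [-c ]
  [ A    0  ] [ lambda ] = [ b ]

Solving the linear system:
  x*      = (-2, -2)
  lambda* = (12.3333)
  f(x*)   = 72

x* = (-2, -2), lambda* = (12.3333)


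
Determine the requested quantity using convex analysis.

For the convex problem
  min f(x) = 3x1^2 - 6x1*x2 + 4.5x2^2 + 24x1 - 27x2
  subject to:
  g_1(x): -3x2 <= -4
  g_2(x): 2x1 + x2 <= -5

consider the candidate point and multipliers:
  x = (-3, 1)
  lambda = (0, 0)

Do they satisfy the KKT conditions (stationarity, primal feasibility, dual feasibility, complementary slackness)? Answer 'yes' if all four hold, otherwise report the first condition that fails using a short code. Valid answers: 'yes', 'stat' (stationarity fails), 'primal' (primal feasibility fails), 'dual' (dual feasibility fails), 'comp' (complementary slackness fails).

Gradient of f: grad f(x) = Q x + c = (0, 0)
Constraint values g_i(x) = a_i^T x - b_i:
  g_1((-3, 1)) = 1
  g_2((-3, 1)) = 0
Stationarity residual: grad f(x) + sum_i lambda_i a_i = (0, 0)
  -> stationarity OK
Primal feasibility (all g_i <= 0): FAILS
Dual feasibility (all lambda_i >= 0): OK
Complementary slackness (lambda_i * g_i(x) = 0 for all i): OK

Verdict: the first failing condition is primal_feasibility -> primal.

primal


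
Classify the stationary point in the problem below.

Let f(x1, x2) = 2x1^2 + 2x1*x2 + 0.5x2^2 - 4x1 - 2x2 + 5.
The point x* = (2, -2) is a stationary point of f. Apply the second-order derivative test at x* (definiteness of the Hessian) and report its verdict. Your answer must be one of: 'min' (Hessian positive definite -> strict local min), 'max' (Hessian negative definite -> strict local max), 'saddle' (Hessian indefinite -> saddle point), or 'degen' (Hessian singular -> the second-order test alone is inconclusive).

Compute the Hessian H = grad^2 f:
  H = [[4, 2], [2, 1]]
Verify stationarity: grad f(x*) = H x* + g = (0, 0).
Eigenvalues of H: 0, 5.
H has a zero eigenvalue (singular; positive semidefinite but not definite), so H is neither positive definite, negative definite, nor indefinite. The second-order test alone is inconclusive -> degen.
(Indeed, f is constant along the null direction of H through x*, so x* is not a strict local extremum.)

degen


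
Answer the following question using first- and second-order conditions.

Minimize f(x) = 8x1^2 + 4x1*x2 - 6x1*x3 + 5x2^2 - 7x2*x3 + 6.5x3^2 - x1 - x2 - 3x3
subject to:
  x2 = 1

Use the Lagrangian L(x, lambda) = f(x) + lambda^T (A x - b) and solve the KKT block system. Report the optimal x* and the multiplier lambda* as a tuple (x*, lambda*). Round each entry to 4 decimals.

Form the Lagrangian:
  L(x, lambda) = (1/2) x^T Q x + c^T x + lambda^T (A x - b)
Stationarity (grad_x L = 0): Q x + c + A^T lambda = 0.
Primal feasibility: A x = b.

This gives the KKT block system:
  [ Q   A^T ] [ x     ]   [-c ]
  [ A    0  ] [ lambda ] = [ b ]

Solving the linear system:
  x*      = (0.1221, 1, 0.8256)
  lambda* = (-3.7093)
  f(x*)   = 0.0552

x* = (0.1221, 1, 0.8256), lambda* = (-3.7093)


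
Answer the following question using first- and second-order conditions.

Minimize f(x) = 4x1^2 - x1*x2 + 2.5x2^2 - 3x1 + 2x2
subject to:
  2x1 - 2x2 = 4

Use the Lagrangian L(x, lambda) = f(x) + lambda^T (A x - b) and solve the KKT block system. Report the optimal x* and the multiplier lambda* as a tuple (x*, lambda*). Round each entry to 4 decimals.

Form the Lagrangian:
  L(x, lambda) = (1/2) x^T Q x + c^T x + lambda^T (A x - b)
Stationarity (grad_x L = 0): Q x + c + A^T lambda = 0.
Primal feasibility: A x = b.

This gives the KKT block system:
  [ Q   A^T ] [ x     ]   [-c ]
  [ A    0  ] [ lambda ] = [ b ]

Solving the linear system:
  x*      = (0.8182, -1.1818)
  lambda* = (-2.3636)
  f(x*)   = 2.3182

x* = (0.8182, -1.1818), lambda* = (-2.3636)


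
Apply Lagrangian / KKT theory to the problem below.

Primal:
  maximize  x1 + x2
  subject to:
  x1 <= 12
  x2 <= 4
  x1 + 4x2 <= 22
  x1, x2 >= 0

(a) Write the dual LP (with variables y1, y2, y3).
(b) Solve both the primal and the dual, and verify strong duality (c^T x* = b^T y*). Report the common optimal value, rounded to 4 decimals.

The standard primal-dual pair for 'max c^T x s.t. A x <= b, x >= 0' is:
  Dual:  min b^T y  s.t.  A^T y >= c,  y >= 0.

So the dual LP is:
  minimize  12y1 + 4y2 + 22y3
  subject to:
    y1 + y3 >= 1
    y2 + 4y3 >= 1
    y1, y2, y3 >= 0

Solving the primal: x* = (12, 2.5).
  primal value c^T x* = 14.5.
Solving the dual: y* = (0.75, 0, 0.25).
  dual value b^T y* = 14.5.
Strong duality: c^T x* = b^T y*. Confirmed.

14.5


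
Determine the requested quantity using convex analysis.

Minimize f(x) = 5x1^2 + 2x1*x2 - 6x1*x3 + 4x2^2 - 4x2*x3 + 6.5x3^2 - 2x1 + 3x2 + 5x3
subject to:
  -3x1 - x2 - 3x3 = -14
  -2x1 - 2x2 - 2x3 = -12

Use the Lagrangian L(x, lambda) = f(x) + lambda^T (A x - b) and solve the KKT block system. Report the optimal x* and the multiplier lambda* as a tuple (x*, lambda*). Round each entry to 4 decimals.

Form the Lagrangian:
  L(x, lambda) = (1/2) x^T Q x + c^T x + lambda^T (A x - b)
Stationarity (grad_x L = 0): Q x + c + A^T lambda = 0.
Primal feasibility: A x = b.

This gives the KKT block system:
  [ Q   A^T ] [ x     ]   [-c ]
  [ A    0  ] [ lambda ] = [ b ]

Solving the linear system:
  x*      = (2.0286, 2, 1.9714)
  lambda* = (-2.3571, 8.7643)
  f(x*)   = 41.9857

x* = (2.0286, 2, 1.9714), lambda* = (-2.3571, 8.7643)


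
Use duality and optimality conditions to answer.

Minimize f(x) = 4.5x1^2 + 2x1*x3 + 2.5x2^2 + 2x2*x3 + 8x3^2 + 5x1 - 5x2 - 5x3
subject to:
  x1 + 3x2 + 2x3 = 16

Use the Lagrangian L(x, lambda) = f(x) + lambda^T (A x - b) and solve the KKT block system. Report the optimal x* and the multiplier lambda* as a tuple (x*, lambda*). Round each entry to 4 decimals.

Form the Lagrangian:
  L(x, lambda) = (1/2) x^T Q x + c^T x + lambda^T (A x - b)
Stationarity (grad_x L = 0): Q x + c + A^T lambda = 0.
Primal feasibility: A x = b.

This gives the KKT block system:
  [ Q   A^T ] [ x     ]   [-c ]
  [ A    0  ] [ lambda ] = [ b ]

Solving the linear system:
  x*      = (0.0919, 4.9361, 0.5498)
  lambda* = (-6.9268)
  f(x*)   = 41.9291

x* = (0.0919, 4.9361, 0.5498), lambda* = (-6.9268)


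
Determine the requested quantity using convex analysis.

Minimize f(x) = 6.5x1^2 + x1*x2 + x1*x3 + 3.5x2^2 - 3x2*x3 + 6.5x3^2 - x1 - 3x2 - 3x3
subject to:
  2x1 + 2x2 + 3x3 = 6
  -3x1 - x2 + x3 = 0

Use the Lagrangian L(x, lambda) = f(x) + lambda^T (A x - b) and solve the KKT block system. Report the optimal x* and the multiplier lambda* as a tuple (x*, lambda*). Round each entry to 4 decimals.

Form the Lagrangian:
  L(x, lambda) = (1/2) x^T Q x + c^T x + lambda^T (A x - b)
Stationarity (grad_x L = 0): Q x + c + A^T lambda = 0.
Primal feasibility: A x = b.

This gives the KKT block system:
  [ Q   A^T ] [ x     ]   [-c ]
  [ A    0  ] [ lambda ] = [ b ]

Solving the linear system:
  x*      = (-0.0737, 1.3621, 1.141)
  lambda* = (-2.1423, -1.2465)
  f(x*)   = 2.709

x* = (-0.0737, 1.3621, 1.141), lambda* = (-2.1423, -1.2465)
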